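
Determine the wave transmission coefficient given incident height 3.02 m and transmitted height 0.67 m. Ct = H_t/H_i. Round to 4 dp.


Ct = H_t / H_i
Ct = 0.67 / 3.02
Ct = 0.2219

0.2219


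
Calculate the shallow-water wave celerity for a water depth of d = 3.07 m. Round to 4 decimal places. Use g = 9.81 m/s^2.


Using the shallow-water approximation:
C = sqrt(g * d) = sqrt(9.81 * 3.07)
C = sqrt(30.1167)
C = 5.4879 m/s

5.4879


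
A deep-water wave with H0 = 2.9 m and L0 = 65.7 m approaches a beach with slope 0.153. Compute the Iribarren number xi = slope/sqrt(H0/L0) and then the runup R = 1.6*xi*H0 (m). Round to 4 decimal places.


xi = slope / sqrt(H0/L0)
H0/L0 = 2.9/65.7 = 0.044140
sqrt(0.044140) = 0.210095
xi = 0.153 / 0.210095 = 0.728241
R = 1.6 * xi * H0 = 1.6 * 0.728241 * 2.9
R = 3.3790 m

3.3790


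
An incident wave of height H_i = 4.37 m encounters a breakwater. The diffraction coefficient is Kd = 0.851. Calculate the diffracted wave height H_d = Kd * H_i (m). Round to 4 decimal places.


H_d = Kd * H_i
H_d = 0.851 * 4.37
H_d = 3.7189 m

3.7189


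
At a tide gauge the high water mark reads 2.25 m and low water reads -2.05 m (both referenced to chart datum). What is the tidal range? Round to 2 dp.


Tidal range = High water - Low water
Tidal range = 2.25 - (-2.05)
Tidal range = 4.30 m

4.30


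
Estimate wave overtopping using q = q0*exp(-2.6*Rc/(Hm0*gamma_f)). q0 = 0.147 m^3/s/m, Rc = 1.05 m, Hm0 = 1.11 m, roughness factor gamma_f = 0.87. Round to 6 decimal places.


q = q0 * exp(-2.6 * Rc / (Hm0 * gamma_f))
Exponent = -2.6 * 1.05 / (1.11 * 0.87)
= -2.6 * 1.05 / 0.9657
= -2.826965
exp(-2.826965) = 0.059192
q = 0.147 * 0.059192
q = 0.008701 m^3/s/m

0.008701


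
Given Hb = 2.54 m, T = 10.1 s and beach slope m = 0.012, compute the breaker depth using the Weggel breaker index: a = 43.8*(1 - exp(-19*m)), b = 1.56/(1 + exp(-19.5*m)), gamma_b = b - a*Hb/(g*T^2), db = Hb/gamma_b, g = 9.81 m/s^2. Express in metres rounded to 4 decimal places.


a = 43.8 * (1 - exp(-19 * m))
exp(-19 * 0.012) = exp(-0.2280) = 0.796124
a = 43.8 * (1 - 0.796124) = 8.929757
b = 1.56 / (1 + exp(-19.5 * m))
exp(-19.5 * 0.012) = exp(-0.2340) = 0.791362
b = 1.56 / (1 + 0.791362) = 0.870846
Hb / (g * T^2) = 2.54 / (9.81 * 10.1^2) = 2.54 / 1000.7181 = 0.00253818
gamma_b = b - a * Hb/(g*T^2) = 0.870846 - 8.929757 * 0.00253818 = 0.848181
db = Hb / gamma_b = 2.54 / 0.848181
db = 2.9946 m

2.9946


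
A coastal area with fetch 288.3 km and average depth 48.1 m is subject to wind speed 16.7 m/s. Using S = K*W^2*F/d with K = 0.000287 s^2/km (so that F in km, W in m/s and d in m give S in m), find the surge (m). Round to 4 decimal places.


S = K * W^2 * F / d
W^2 = 16.7^2 = 278.89
S = 0.000287 * 278.89 * 288.3 / 48.1
Numerator = 0.000287 * 278.89 * 288.3 = 23.075944
S = 23.075944 / 48.1 = 0.4797 m

0.4797


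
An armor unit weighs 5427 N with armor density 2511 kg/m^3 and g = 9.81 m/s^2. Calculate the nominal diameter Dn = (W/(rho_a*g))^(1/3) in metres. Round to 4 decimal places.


V = W / (rho_a * g)
V = 5427 / (2511 * 9.81)
V = 5427 / 24632.91
V = 0.220315 m^3
Dn = V^(1/3) = 0.220315^(1/3)
Dn = 0.6040 m

0.6040


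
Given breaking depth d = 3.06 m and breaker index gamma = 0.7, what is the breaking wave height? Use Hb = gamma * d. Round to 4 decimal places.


Hb = gamma * d
Hb = 0.7 * 3.06
Hb = 2.1420 m

2.1420


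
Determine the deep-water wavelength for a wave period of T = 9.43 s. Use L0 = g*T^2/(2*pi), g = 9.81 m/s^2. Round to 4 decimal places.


L0 = g * T^2 / (2 * pi)
L0 = 9.81 * 9.43^2 / (2 * pi)
L0 = 9.81 * 88.9249 / 6.28319
L0 = 872.3533 / 6.28319
L0 = 138.8393 m

138.8393


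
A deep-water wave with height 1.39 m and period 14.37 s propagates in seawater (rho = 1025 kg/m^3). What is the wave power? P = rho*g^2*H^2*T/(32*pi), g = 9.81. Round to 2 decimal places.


P = rho * g^2 * H^2 * T / (32 * pi)
P = 1025 * 9.81^2 * 1.39^2 * 14.37 / (32 * pi)
P = 1025 * 96.2361 * 1.9321 * 14.37 / 100.53096
P = 27242.59 W/m

27242.59


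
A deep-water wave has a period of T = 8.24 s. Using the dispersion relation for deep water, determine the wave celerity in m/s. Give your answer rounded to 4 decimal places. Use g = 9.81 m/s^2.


We use the deep-water celerity formula:
C = g * T / (2 * pi)
C = 9.81 * 8.24 / (2 * 3.14159...)
C = 80.834400 / 6.283185
C = 12.8652 m/s

12.8652


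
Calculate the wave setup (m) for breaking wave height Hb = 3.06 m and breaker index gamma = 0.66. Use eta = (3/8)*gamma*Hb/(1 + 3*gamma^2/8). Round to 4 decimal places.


eta = (3/8) * gamma * Hb / (1 + 3*gamma^2/8)
Numerator = (3/8) * 0.66 * 3.06 = 0.757350
Denominator = 1 + 3*0.66^2/8 = 1 + 0.163350 = 1.163350
eta = 0.757350 / 1.163350
eta = 0.6510 m

0.6510


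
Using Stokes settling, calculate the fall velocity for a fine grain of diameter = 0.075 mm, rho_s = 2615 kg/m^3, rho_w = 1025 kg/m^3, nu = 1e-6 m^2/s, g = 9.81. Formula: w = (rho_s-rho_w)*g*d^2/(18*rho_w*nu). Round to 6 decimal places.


w = (rho_s - rho_w) * g * d^2 / (18 * rho_w * nu)
d = 0.075 mm = 0.000075 m
rho_s - rho_w = 2615 - 1025 = 1590
Numerator = 1590 * 9.81 * (0.000075)^2 = 0.000087738187
Denominator = 18 * 1025 * 1e-6 = 0.018450
w = 0.004755 m/s

0.004755


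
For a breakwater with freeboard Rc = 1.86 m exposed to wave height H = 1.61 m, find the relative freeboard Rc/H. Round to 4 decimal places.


Relative freeboard = Rc / H
= 1.86 / 1.61
= 1.1553

1.1553


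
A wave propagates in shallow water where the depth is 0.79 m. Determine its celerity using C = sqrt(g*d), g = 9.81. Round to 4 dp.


Using the shallow-water approximation:
C = sqrt(g * d) = sqrt(9.81 * 0.79)
C = sqrt(7.7499)
C = 2.7839 m/s

2.7839


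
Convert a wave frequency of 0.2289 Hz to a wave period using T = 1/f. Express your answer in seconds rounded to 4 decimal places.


T = 1 / f
T = 1 / 0.2289
T = 4.3687 s

4.3687


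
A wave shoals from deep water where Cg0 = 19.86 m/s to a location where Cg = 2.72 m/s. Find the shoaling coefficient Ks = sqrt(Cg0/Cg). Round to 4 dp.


Ks = sqrt(Cg0 / Cg)
Ks = sqrt(19.86 / 2.72)
Ks = sqrt(7.3015)
Ks = 2.7021

2.7021


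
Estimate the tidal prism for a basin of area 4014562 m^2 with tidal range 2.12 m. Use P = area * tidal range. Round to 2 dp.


Tidal prism = Area * Tidal range
P = 4014562 * 2.12
P = 8510871.44 m^3

8510871.44


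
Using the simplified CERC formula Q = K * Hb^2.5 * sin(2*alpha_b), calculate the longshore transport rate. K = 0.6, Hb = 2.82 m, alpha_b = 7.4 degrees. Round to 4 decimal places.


Q = K * Hb^2.5 * sin(2 * alpha_b)
Hb^2.5 = 2.82^2.5 = 13.354351
sin(2 * 7.4) = sin(14.8) = 0.255446
Q = 0.6 * 13.354351 * 0.255446
Q = 2.0468 m^3/s

2.0468


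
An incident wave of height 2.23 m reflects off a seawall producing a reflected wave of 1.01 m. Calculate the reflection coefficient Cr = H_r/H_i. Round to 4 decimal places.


Cr = H_r / H_i
Cr = 1.01 / 2.23
Cr = 0.4529

0.4529


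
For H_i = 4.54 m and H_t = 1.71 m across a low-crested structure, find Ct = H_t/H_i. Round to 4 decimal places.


Ct = H_t / H_i
Ct = 1.71 / 4.54
Ct = 0.3767

0.3767


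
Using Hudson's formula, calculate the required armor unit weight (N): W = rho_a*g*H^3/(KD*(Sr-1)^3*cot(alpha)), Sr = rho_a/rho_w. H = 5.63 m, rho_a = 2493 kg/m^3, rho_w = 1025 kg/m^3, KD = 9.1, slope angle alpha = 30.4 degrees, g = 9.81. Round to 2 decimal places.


Sr = rho_a / rho_w = 2493 / 1025 = 2.432195
(Sr - 1) = 1.432195
(Sr - 1)^3 = 2.937694
cot(30.4) = 1 / tan(30.4) = 1 / 0.586697 = 1.704459
Numerator = 2493 * 9.81 * 5.63^3 = 4364318.8351
Denominator = 9.1 * 2.937694 * 1.704459 = 45.565323
W = 4364318.8351 / 45.565323
W = 95781.58 N

95781.58


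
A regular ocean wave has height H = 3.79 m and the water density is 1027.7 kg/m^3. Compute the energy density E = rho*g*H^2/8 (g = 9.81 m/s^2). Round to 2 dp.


E = (1/8) * rho * g * H^2
E = (1/8) * 1027.7 * 9.81 * 3.79^2
E = 0.125 * 1027.7 * 9.81 * 14.3641
E = 18101.88 J/m^2

18101.88


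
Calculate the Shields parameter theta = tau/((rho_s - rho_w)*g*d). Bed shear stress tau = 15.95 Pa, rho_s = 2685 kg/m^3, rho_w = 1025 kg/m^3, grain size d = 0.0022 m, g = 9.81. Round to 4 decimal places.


theta = tau / ((rho_s - rho_w) * g * d)
rho_s - rho_w = 2685 - 1025 = 1660
Denominator = 1660 * 9.81 * 0.0022 = 35.826120
theta = 15.95 / 35.826120
theta = 0.4452

0.4452


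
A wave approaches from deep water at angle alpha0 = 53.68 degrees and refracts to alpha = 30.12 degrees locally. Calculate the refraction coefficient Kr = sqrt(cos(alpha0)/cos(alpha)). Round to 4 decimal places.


Kr = sqrt(cos(alpha0) / cos(alpha))
cos(53.68) = 0.592294
cos(30.12) = 0.864976
Kr = sqrt(0.592294 / 0.864976)
Kr = sqrt(0.684752)
Kr = 0.8275

0.8275


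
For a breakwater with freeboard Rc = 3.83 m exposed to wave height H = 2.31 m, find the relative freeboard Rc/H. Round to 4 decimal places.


Relative freeboard = Rc / H
= 3.83 / 2.31
= 1.6580

1.6580


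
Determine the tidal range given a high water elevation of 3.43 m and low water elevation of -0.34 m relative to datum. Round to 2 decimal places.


Tidal range = High water - Low water
Tidal range = 3.43 - (-0.34)
Tidal range = 3.77 m

3.77


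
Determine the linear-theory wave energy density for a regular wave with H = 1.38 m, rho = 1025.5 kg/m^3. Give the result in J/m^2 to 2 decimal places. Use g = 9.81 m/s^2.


E = (1/8) * rho * g * H^2
E = (1/8) * 1025.5 * 9.81 * 1.38^2
E = 0.125 * 1025.5 * 9.81 * 1.9044
E = 2394.82 J/m^2

2394.82


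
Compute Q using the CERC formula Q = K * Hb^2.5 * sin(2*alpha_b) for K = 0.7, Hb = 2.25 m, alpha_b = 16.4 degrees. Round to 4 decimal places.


Q = K * Hb^2.5 * sin(2 * alpha_b)
Hb^2.5 = 2.25^2.5 = 7.593750
sin(2 * 16.4) = sin(32.8) = 0.541708
Q = 0.7 * 7.593750 * 0.541708
Q = 2.8795 m^3/s

2.8795


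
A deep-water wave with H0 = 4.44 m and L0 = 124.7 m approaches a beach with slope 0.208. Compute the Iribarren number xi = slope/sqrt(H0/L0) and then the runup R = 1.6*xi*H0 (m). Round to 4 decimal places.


xi = slope / sqrt(H0/L0)
H0/L0 = 4.44/124.7 = 0.035605
sqrt(0.035605) = 0.188694
xi = 0.208 / 0.188694 = 1.102313
R = 1.6 * xi * H0 = 1.6 * 1.102313 * 4.44
R = 7.8308 m

7.8308


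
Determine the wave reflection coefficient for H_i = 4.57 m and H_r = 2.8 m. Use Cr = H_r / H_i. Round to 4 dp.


Cr = H_r / H_i
Cr = 2.8 / 4.57
Cr = 0.6127

0.6127


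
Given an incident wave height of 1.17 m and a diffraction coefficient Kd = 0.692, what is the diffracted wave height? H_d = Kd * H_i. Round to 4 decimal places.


H_d = Kd * H_i
H_d = 0.692 * 1.17
H_d = 0.8096 m

0.8096


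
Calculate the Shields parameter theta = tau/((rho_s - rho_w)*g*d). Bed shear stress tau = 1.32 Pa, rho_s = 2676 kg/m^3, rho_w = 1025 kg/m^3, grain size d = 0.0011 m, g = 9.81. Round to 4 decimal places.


theta = tau / ((rho_s - rho_w) * g * d)
rho_s - rho_w = 2676 - 1025 = 1651
Denominator = 1651 * 9.81 * 0.0011 = 17.815941
theta = 1.32 / 17.815941
theta = 0.0741

0.0741


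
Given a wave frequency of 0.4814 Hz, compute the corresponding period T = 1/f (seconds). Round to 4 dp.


T = 1 / f
T = 1 / 0.4814
T = 2.0773 s

2.0773


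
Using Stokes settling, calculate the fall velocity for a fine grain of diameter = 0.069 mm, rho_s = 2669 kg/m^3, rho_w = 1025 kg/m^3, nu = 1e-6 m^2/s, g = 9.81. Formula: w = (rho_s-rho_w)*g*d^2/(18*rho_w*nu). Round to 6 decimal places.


w = (rho_s - rho_w) * g * d^2 / (18 * rho_w * nu)
d = 0.069 mm = 0.000069 m
rho_s - rho_w = 2669 - 1025 = 1644
Numerator = 1644 * 9.81 * (0.000069)^2 = 0.000076783694
Denominator = 18 * 1025 * 1e-6 = 0.018450
w = 0.004162 m/s

0.004162


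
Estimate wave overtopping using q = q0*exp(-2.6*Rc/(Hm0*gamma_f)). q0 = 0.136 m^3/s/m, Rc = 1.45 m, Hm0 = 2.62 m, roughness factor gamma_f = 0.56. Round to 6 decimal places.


q = q0 * exp(-2.6 * Rc / (Hm0 * gamma_f))
Exponent = -2.6 * 1.45 / (2.62 * 0.56)
= -2.6 * 1.45 / 1.4672
= -2.569520
exp(-2.569520) = 0.076572
q = 0.136 * 0.076572
q = 0.010414 m^3/s/m

0.010414


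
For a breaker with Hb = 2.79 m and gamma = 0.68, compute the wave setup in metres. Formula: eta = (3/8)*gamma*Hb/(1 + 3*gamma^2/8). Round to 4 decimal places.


eta = (3/8) * gamma * Hb / (1 + 3*gamma^2/8)
Numerator = (3/8) * 0.68 * 2.79 = 0.711450
Denominator = 1 + 3*0.68^2/8 = 1 + 0.173400 = 1.173400
eta = 0.711450 / 1.173400
eta = 0.6063 m

0.6063


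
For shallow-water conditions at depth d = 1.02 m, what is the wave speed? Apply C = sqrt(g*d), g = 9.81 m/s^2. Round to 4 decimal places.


Using the shallow-water approximation:
C = sqrt(g * d) = sqrt(9.81 * 1.02)
C = sqrt(10.0062)
C = 3.1633 m/s

3.1633


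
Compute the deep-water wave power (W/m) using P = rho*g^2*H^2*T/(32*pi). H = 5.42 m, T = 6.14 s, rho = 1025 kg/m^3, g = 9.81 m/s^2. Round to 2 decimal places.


P = rho * g^2 * H^2 * T / (32 * pi)
P = 1025 * 9.81^2 * 5.42^2 * 6.14 / (32 * pi)
P = 1025 * 96.2361 * 29.3764 * 6.14 / 100.53096
P = 176981.95 W/m

176981.95


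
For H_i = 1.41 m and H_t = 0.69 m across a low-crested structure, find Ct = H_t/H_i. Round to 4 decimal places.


Ct = H_t / H_i
Ct = 0.69 / 1.41
Ct = 0.4894

0.4894


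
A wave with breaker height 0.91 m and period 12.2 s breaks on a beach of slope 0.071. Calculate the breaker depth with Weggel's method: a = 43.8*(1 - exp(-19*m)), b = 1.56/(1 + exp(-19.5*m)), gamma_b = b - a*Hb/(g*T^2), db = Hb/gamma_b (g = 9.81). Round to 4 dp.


a = 43.8 * (1 - exp(-19 * m))
exp(-19 * 0.071) = exp(-1.3490) = 0.259500
a = 43.8 * (1 - 0.259500) = 32.433916
b = 1.56 / (1 + exp(-19.5 * m))
exp(-19.5 * 0.071) = exp(-1.3845) = 0.250449
b = 1.56 / (1 + 0.250449) = 1.247552
Hb / (g * T^2) = 0.91 / (9.81 * 12.2^2) = 0.91 / 1460.1204 = 0.00062324
gamma_b = b - a * Hb/(g*T^2) = 1.247552 - 32.433916 * 0.00062324 = 1.227338
db = Hb / gamma_b = 0.91 / 1.227338
db = 0.7414 m

0.7414


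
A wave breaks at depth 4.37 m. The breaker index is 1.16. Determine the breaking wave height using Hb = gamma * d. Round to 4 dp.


Hb = gamma * d
Hb = 1.16 * 4.37
Hb = 5.0692 m

5.0692


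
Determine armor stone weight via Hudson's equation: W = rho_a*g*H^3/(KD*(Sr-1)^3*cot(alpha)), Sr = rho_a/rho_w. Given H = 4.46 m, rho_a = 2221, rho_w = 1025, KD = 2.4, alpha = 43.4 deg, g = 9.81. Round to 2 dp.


Sr = rho_a / rho_w = 2221 / 1025 = 2.166829
(Sr - 1) = 1.166829
(Sr - 1)^3 = 1.588627
cot(43.4) = 1 / tan(43.4) = 1 / 0.945653 = 1.057470
Numerator = 2221 * 9.81 * 4.46^3 = 1932956.7735
Denominator = 2.4 * 1.588627 * 1.057470 = 4.031822
W = 1932956.7735 / 4.031822
W = 479425.09 N

479425.09


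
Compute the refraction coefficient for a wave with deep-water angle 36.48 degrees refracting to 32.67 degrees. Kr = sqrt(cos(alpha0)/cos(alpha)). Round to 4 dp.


Kr = sqrt(cos(alpha0) / cos(alpha))
cos(36.48) = 0.804064
cos(32.67) = 0.841794
Kr = sqrt(0.804064 / 0.841794)
Kr = sqrt(0.955180)
Kr = 0.9773

0.9773


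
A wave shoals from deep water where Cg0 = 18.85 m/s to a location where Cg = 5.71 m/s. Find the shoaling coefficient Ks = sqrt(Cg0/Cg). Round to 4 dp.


Ks = sqrt(Cg0 / Cg)
Ks = sqrt(18.85 / 5.71)
Ks = sqrt(3.3012)
Ks = 1.8169

1.8169


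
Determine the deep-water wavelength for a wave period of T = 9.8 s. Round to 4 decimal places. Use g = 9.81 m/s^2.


L0 = g * T^2 / (2 * pi)
L0 = 9.81 * 9.8^2 / (2 * pi)
L0 = 9.81 * 96.0400 / 6.28319
L0 = 942.1524 / 6.28319
L0 = 149.9482 m

149.9482


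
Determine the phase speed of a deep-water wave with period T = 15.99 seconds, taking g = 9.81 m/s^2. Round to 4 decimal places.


We use the deep-water celerity formula:
C = g * T / (2 * pi)
C = 9.81 * 15.99 / (2 * 3.14159...)
C = 156.861900 / 6.283185
C = 24.9653 m/s

24.9653


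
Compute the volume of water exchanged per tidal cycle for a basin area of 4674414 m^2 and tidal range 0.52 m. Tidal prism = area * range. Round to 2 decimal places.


Tidal prism = Area * Tidal range
P = 4674414 * 0.52
P = 2430695.28 m^3

2430695.28


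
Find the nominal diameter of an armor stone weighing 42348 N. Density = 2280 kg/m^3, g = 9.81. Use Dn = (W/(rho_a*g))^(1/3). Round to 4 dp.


V = W / (rho_a * g)
V = 42348 / (2280 * 9.81)
V = 42348 / 22366.80
V = 1.893342 m^3
Dn = V^(1/3) = 1.893342^(1/3)
Dn = 1.2371 m

1.2371


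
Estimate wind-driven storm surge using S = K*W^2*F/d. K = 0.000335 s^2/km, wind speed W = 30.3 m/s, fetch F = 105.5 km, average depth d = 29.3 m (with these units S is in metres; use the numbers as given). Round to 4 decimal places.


S = K * W^2 * F / d
W^2 = 30.3^2 = 918.09
S = 0.000335 * 918.09 * 105.5 / 29.3
Numerator = 0.000335 * 918.09 * 105.5 = 32.447596
S = 32.447596 / 29.3 = 1.1074 m

1.1074


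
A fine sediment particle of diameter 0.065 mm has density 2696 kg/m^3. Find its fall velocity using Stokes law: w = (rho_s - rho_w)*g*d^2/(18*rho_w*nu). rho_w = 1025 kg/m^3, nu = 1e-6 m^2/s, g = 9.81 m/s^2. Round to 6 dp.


w = (rho_s - rho_w) * g * d^2 / (18 * rho_w * nu)
d = 0.065 mm = 0.000065 m
rho_s - rho_w = 2696 - 1025 = 1671
Numerator = 1671 * 9.81 * (0.000065)^2 = 0.000069258355
Denominator = 18 * 1025 * 1e-6 = 0.018450
w = 0.003754 m/s

0.003754


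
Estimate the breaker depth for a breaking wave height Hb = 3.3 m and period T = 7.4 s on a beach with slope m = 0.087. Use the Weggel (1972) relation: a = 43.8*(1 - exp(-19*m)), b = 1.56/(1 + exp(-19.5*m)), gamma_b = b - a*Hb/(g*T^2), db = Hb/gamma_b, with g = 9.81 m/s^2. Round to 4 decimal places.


a = 43.8 * (1 - exp(-19 * m))
exp(-19 * 0.087) = exp(-1.6530) = 0.191475
a = 43.8 * (1 - 0.191475) = 35.413412
b = 1.56 / (1 + exp(-19.5 * m))
exp(-19.5 * 0.087) = exp(-1.6965) = 0.183324
b = 1.56 / (1 + 0.183324) = 1.318320
Hb / (g * T^2) = 3.3 / (9.81 * 7.4^2) = 3.3 / 537.1956 = 0.00614301
gamma_b = b - a * Hb/(g*T^2) = 1.318320 - 35.413412 * 0.00614301 = 1.100775
db = Hb / gamma_b = 3.3 / 1.100775
db = 2.9979 m

2.9979


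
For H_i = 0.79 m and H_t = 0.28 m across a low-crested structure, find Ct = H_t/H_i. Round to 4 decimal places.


Ct = H_t / H_i
Ct = 0.28 / 0.79
Ct = 0.3544

0.3544


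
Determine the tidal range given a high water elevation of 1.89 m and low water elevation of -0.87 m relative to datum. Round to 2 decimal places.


Tidal range = High water - Low water
Tidal range = 1.89 - (-0.87)
Tidal range = 2.76 m

2.76


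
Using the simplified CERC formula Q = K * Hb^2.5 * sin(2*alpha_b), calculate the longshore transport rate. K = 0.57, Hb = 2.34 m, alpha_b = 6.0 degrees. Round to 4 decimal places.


Q = K * Hb^2.5 * sin(2 * alpha_b)
Hb^2.5 = 2.34^2.5 = 8.376057
sin(2 * 6.0) = sin(12.0) = 0.207912
Q = 0.57 * 8.376057 * 0.207912
Q = 0.9926 m^3/s

0.9926


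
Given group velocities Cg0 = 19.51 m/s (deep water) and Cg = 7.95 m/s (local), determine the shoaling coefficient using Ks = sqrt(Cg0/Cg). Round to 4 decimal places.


Ks = sqrt(Cg0 / Cg)
Ks = sqrt(19.51 / 7.95)
Ks = sqrt(2.4541)
Ks = 1.5666

1.5666


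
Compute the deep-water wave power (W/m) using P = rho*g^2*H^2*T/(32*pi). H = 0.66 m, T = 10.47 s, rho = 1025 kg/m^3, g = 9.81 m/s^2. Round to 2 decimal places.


P = rho * g^2 * H^2 * T / (32 * pi)
P = 1025 * 9.81^2 * 0.66^2 * 10.47 / (32 * pi)
P = 1025 * 96.2361 * 0.4356 * 10.47 / 100.53096
P = 4475.04 W/m

4475.04


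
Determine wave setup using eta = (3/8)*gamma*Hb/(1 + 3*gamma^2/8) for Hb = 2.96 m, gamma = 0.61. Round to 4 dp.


eta = (3/8) * gamma * Hb / (1 + 3*gamma^2/8)
Numerator = (3/8) * 0.61 * 2.96 = 0.677100
Denominator = 1 + 3*0.61^2/8 = 1 + 0.139538 = 1.139538
eta = 0.677100 / 1.139538
eta = 0.5942 m

0.5942


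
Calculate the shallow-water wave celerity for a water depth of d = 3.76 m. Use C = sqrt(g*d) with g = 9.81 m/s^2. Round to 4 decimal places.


Using the shallow-water approximation:
C = sqrt(g * d) = sqrt(9.81 * 3.76)
C = sqrt(36.8856)
C = 6.0734 m/s

6.0734


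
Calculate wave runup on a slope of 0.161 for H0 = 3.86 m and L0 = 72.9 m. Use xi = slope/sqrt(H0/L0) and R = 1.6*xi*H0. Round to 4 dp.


xi = slope / sqrt(H0/L0)
H0/L0 = 3.86/72.9 = 0.052949
sqrt(0.052949) = 0.230107
xi = 0.161 / 0.230107 = 0.699674
R = 1.6 * xi * H0 = 1.6 * 0.699674 * 3.86
R = 4.3212 m

4.3212


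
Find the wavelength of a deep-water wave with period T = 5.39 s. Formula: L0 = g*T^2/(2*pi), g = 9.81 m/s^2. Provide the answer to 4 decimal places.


L0 = g * T^2 / (2 * pi)
L0 = 9.81 * 5.39^2 / (2 * pi)
L0 = 9.81 * 29.0521 / 6.28319
L0 = 285.0011 / 6.28319
L0 = 45.3593 m

45.3593


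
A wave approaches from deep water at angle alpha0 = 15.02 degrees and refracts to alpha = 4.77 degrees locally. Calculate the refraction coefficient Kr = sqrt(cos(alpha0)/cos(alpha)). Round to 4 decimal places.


Kr = sqrt(cos(alpha0) / cos(alpha))
cos(15.02) = 0.965835
cos(4.77) = 0.996537
Kr = sqrt(0.965835 / 0.996537)
Kr = sqrt(0.969192)
Kr = 0.9845

0.9845


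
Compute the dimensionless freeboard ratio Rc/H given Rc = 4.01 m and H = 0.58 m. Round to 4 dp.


Relative freeboard = Rc / H
= 4.01 / 0.58
= 6.9138

6.9138


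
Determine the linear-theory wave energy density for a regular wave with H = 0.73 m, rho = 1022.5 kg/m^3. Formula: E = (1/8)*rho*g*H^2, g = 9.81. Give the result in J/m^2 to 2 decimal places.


E = (1/8) * rho * g * H^2
E = (1/8) * 1022.5 * 9.81 * 0.73^2
E = 0.125 * 1022.5 * 9.81 * 0.5329
E = 668.17 J/m^2

668.17


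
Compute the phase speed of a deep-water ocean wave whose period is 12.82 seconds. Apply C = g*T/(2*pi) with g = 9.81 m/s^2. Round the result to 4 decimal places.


We use the deep-water celerity formula:
C = g * T / (2 * pi)
C = 9.81 * 12.82 / (2 * 3.14159...)
C = 125.764200 / 6.283185
C = 20.0160 m/s

20.0160


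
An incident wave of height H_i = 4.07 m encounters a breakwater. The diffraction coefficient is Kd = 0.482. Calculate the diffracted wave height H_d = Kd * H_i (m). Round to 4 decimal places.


H_d = Kd * H_i
H_d = 0.482 * 4.07
H_d = 1.9617 m

1.9617


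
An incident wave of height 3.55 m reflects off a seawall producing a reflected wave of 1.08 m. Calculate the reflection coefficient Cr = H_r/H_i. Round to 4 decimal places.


Cr = H_r / H_i
Cr = 1.08 / 3.55
Cr = 0.3042

0.3042


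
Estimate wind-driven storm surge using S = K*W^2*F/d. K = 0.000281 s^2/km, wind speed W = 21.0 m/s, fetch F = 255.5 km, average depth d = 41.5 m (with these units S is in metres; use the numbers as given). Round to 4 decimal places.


S = K * W^2 * F / d
W^2 = 21.0^2 = 441.00
S = 0.000281 * 441.00 * 255.5 / 41.5
Numerator = 0.000281 * 441.00 * 255.5 = 31.661815
S = 31.661815 / 41.5 = 0.7629 m

0.7629


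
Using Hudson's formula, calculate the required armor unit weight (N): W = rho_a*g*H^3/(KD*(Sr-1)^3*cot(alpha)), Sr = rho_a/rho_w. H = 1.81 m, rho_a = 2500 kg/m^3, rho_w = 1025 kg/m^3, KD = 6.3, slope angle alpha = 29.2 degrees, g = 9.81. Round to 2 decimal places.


Sr = rho_a / rho_w = 2500 / 1025 = 2.439024
(Sr - 1) = 1.439024
(Sr - 1)^3 = 2.979919
cot(29.2) = 1 / tan(29.2) = 1 / 0.558881 = 1.789289
Numerator = 2500 * 9.81 * 1.81^3 = 145426.8980
Denominator = 6.3 * 2.979919 * 1.789289 = 33.591205
W = 145426.8980 / 33.591205
W = 4329.31 N

4329.31


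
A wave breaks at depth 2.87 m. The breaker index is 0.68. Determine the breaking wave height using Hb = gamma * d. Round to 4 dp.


Hb = gamma * d
Hb = 0.68 * 2.87
Hb = 1.9516 m

1.9516


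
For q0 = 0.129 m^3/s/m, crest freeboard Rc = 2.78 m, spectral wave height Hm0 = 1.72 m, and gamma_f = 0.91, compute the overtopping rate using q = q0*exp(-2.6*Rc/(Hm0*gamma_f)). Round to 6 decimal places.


q = q0 * exp(-2.6 * Rc / (Hm0 * gamma_f))
Exponent = -2.6 * 2.78 / (1.72 * 0.91)
= -2.6 * 2.78 / 1.5652
= -4.617940
exp(-4.617940) = 0.009873
q = 0.129 * 0.009873
q = 0.001274 m^3/s/m

0.001274


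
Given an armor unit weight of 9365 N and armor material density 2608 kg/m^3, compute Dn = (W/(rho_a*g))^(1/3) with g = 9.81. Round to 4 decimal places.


V = W / (rho_a * g)
V = 9365 / (2608 * 9.81)
V = 9365 / 25584.48
V = 0.366042 m^3
Dn = V^(1/3) = 0.366042^(1/3)
Dn = 0.7153 m

0.7153


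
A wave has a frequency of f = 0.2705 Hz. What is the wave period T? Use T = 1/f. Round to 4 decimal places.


T = 1 / f
T = 1 / 0.2705
T = 3.6969 s

3.6969


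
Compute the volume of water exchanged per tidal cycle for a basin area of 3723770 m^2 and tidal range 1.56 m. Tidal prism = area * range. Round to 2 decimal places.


Tidal prism = Area * Tidal range
P = 3723770 * 1.56
P = 5809081.20 m^3

5809081.20


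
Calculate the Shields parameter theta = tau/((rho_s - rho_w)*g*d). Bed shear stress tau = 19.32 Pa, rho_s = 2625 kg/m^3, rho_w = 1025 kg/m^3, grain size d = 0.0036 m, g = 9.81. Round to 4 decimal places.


theta = tau / ((rho_s - rho_w) * g * d)
rho_s - rho_w = 2625 - 1025 = 1600
Denominator = 1600 * 9.81 * 0.0036 = 56.505600
theta = 19.32 / 56.505600
theta = 0.3419

0.3419


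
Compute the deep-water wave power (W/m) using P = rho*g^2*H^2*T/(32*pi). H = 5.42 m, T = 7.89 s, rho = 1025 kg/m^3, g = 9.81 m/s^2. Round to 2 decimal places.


P = rho * g^2 * H^2 * T / (32 * pi)
P = 1025 * 9.81^2 * 5.42^2 * 7.89 / (32 * pi)
P = 1025 * 96.2361 * 29.3764 * 7.89 / 100.53096
P = 227424.69 W/m

227424.69


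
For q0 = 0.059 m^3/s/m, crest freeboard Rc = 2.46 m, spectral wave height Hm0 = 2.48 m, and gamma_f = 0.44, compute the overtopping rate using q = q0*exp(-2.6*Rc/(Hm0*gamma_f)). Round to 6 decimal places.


q = q0 * exp(-2.6 * Rc / (Hm0 * gamma_f))
Exponent = -2.6 * 2.46 / (2.48 * 0.44)
= -2.6 * 2.46 / 1.0912
= -5.861437
exp(-5.861437) = 0.002847
q = 0.059 * 0.002847
q = 0.000168 m^3/s/m

0.000168


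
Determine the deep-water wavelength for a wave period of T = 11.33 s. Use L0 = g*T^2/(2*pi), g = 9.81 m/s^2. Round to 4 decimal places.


L0 = g * T^2 / (2 * pi)
L0 = 9.81 * 11.33^2 / (2 * pi)
L0 = 9.81 * 128.3689 / 6.28319
L0 = 1259.2989 / 6.28319
L0 = 200.4236 m

200.4236


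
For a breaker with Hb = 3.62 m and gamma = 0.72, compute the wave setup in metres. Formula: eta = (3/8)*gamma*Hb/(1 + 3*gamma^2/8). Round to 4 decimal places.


eta = (3/8) * gamma * Hb / (1 + 3*gamma^2/8)
Numerator = (3/8) * 0.72 * 3.62 = 0.977400
Denominator = 1 + 3*0.72^2/8 = 1 + 0.194400 = 1.194400
eta = 0.977400 / 1.194400
eta = 0.8183 m

0.8183


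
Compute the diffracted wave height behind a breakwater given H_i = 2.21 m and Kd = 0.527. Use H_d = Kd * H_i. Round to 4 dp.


H_d = Kd * H_i
H_d = 0.527 * 2.21
H_d = 1.1647 m

1.1647


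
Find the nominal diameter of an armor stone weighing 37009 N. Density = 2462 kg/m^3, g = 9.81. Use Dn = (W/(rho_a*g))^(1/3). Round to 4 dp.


V = W / (rho_a * g)
V = 37009 / (2462 * 9.81)
V = 37009 / 24152.22
V = 1.532323 m^3
Dn = V^(1/3) = 1.532323^(1/3)
Dn = 1.1529 m

1.1529


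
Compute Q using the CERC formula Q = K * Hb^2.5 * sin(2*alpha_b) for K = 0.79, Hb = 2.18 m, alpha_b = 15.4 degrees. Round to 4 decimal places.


Q = K * Hb^2.5 * sin(2 * alpha_b)
Hb^2.5 = 2.18^2.5 = 7.016835
sin(2 * 15.4) = sin(30.8) = 0.512043
Q = 0.79 * 7.016835 * 0.512043
Q = 2.8384 m^3/s

2.8384


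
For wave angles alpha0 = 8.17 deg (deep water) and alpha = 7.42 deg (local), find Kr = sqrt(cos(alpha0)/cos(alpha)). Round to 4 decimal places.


Kr = sqrt(cos(alpha0) / cos(alpha))
cos(8.17) = 0.989851
cos(7.42) = 0.991626
Kr = sqrt(0.989851 / 0.991626)
Kr = sqrt(0.998210)
Kr = 0.9991

0.9991


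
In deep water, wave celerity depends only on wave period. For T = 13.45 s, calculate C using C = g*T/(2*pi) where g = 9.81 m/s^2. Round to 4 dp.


We use the deep-water celerity formula:
C = g * T / (2 * pi)
C = 9.81 * 13.45 / (2 * 3.14159...)
C = 131.944500 / 6.283185
C = 20.9996 m/s

20.9996


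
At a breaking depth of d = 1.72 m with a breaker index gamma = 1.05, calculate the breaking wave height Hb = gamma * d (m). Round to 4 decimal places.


Hb = gamma * d
Hb = 1.05 * 1.72
Hb = 1.8060 m

1.8060


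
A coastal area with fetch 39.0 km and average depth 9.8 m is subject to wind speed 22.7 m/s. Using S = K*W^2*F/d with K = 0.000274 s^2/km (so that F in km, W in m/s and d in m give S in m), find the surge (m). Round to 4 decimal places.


S = K * W^2 * F / d
W^2 = 22.7^2 = 515.29
S = 0.000274 * 515.29 * 39.0 / 9.8
Numerator = 0.000274 * 515.29 * 39.0 = 5.506389
S = 5.506389 / 9.8 = 0.5619 m

0.5619


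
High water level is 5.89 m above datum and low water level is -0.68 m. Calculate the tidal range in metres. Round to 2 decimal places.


Tidal range = High water - Low water
Tidal range = 5.89 - (-0.68)
Tidal range = 6.57 m

6.57


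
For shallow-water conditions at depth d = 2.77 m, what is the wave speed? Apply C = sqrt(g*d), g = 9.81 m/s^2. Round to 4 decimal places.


Using the shallow-water approximation:
C = sqrt(g * d) = sqrt(9.81 * 2.77)
C = sqrt(27.1737)
C = 5.2128 m/s

5.2128


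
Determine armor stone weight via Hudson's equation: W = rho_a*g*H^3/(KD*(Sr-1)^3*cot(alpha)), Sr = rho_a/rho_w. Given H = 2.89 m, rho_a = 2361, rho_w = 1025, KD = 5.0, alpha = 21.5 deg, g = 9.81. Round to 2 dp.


Sr = rho_a / rho_w = 2361 / 1025 = 2.303415
(Sr - 1) = 1.303415
(Sr - 1)^3 = 2.214358
cot(21.5) = 1 / tan(21.5) = 1 / 0.393910 = 2.538648
Numerator = 2361 * 9.81 * 2.89^3 = 559060.1320
Denominator = 5.0 * 2.214358 * 2.538648 = 28.107373
W = 559060.1320 / 28.107373
W = 19890.16 N

19890.16


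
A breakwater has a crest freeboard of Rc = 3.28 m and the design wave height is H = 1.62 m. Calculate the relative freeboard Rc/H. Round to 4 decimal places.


Relative freeboard = Rc / H
= 3.28 / 1.62
= 2.0247

2.0247


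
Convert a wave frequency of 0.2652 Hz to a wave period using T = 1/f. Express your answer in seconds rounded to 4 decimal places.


T = 1 / f
T = 1 / 0.2652
T = 3.7707 s

3.7707


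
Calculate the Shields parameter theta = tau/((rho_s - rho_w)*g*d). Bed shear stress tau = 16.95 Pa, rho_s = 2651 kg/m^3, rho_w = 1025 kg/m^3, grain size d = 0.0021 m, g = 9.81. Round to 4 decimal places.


theta = tau / ((rho_s - rho_w) * g * d)
rho_s - rho_w = 2651 - 1025 = 1626
Denominator = 1626 * 9.81 * 0.0021 = 33.497226
theta = 16.95 / 33.497226
theta = 0.5060

0.5060


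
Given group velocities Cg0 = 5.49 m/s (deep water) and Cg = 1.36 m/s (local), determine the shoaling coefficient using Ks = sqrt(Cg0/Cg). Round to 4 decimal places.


Ks = sqrt(Cg0 / Cg)
Ks = sqrt(5.49 / 1.36)
Ks = sqrt(4.0368)
Ks = 2.0092

2.0092


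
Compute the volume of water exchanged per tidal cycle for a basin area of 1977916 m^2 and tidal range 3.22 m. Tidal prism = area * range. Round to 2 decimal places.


Tidal prism = Area * Tidal range
P = 1977916 * 3.22
P = 6368889.52 m^3

6368889.52


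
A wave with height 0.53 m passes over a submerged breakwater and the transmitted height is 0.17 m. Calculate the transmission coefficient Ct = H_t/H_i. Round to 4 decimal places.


Ct = H_t / H_i
Ct = 0.17 / 0.53
Ct = 0.3208

0.3208


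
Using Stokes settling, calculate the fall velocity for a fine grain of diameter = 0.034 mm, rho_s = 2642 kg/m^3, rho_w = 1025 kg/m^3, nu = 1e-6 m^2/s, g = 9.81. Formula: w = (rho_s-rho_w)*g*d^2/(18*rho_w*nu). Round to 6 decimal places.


w = (rho_s - rho_w) * g * d^2 / (18 * rho_w * nu)
d = 0.034 mm = 0.000034 m
rho_s - rho_w = 2642 - 1025 = 1617
Numerator = 1617 * 9.81 * (0.000034)^2 = 0.000018337362
Denominator = 18 * 1025 * 1e-6 = 0.018450
w = 0.000994 m/s

0.000994


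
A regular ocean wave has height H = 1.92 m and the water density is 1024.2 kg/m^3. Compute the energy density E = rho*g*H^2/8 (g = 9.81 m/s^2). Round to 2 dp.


E = (1/8) * rho * g * H^2
E = (1/8) * 1024.2 * 9.81 * 1.92^2
E = 0.125 * 1024.2 * 9.81 * 3.6864
E = 4629.84 J/m^2

4629.84


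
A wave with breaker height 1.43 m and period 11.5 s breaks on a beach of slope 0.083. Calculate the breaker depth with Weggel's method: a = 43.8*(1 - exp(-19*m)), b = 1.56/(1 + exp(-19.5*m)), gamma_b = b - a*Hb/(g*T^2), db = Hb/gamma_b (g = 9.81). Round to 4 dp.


a = 43.8 * (1 - exp(-19 * m))
exp(-19 * 0.083) = exp(-1.5770) = 0.206594
a = 43.8 * (1 - 0.206594) = 34.751185
b = 1.56 / (1 + exp(-19.5 * m))
exp(-19.5 * 0.083) = exp(-1.6185) = 0.198196
b = 1.56 / (1 + 0.198196) = 1.301958
Hb / (g * T^2) = 1.43 / (9.81 * 11.5^2) = 1.43 / 1297.3725 = 0.00110223
gamma_b = b - a * Hb/(g*T^2) = 1.301958 - 34.751185 * 0.00110223 = 1.263654
db = Hb / gamma_b = 1.43 / 1.263654
db = 1.1316 m

1.1316


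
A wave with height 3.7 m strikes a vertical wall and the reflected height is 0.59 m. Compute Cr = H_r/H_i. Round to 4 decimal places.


Cr = H_r / H_i
Cr = 0.59 / 3.7
Cr = 0.1595

0.1595


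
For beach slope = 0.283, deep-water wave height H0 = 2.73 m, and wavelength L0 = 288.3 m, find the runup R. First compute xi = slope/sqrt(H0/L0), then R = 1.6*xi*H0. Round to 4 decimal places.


xi = slope / sqrt(H0/L0)
H0/L0 = 2.73/288.3 = 0.009469
sqrt(0.009469) = 0.097310
xi = 0.283 / 0.097310 = 2.908221
R = 1.6 * xi * H0 = 1.6 * 2.908221 * 2.73
R = 12.7031 m

12.7031


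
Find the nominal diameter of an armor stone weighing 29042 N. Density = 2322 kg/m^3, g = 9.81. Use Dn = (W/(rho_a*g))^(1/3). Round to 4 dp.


V = W / (rho_a * g)
V = 29042 / (2322 * 9.81)
V = 29042 / 22778.82
V = 1.274956 m^3
Dn = V^(1/3) = 1.274956^(1/3)
Dn = 1.0843 m

1.0843


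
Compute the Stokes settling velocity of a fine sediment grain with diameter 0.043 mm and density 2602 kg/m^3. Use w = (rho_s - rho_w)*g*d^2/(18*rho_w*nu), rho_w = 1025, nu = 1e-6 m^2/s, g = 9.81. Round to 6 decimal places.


w = (rho_s - rho_w) * g * d^2 / (18 * rho_w * nu)
d = 0.043 mm = 0.000043 m
rho_s - rho_w = 2602 - 1025 = 1577
Numerator = 1577 * 9.81 * (0.000043)^2 = 0.000028604714
Denominator = 18 * 1025 * 1e-6 = 0.018450
w = 0.001550 m/s

0.001550


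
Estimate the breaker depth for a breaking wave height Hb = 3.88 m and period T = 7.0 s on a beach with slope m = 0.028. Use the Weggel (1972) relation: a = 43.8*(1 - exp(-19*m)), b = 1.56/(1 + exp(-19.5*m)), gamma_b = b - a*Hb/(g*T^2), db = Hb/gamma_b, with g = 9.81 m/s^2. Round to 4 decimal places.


a = 43.8 * (1 - exp(-19 * m))
exp(-19 * 0.028) = exp(-0.5320) = 0.587429
a = 43.8 * (1 - 0.587429) = 18.070613
b = 1.56 / (1 + exp(-19.5 * m))
exp(-19.5 * 0.028) = exp(-0.5460) = 0.579262
b = 1.56 / (1 + 0.579262) = 0.987803
Hb / (g * T^2) = 3.88 / (9.81 * 7.0^2) = 3.88 / 480.6900 = 0.00807173
gamma_b = b - a * Hb/(g*T^2) = 0.987803 - 18.070613 * 0.00807173 = 0.841942
db = Hb / gamma_b = 3.88 / 0.841942
db = 4.6084 m

4.6084


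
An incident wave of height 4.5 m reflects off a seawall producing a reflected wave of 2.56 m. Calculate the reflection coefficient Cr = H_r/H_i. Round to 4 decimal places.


Cr = H_r / H_i
Cr = 2.56 / 4.5
Cr = 0.5689

0.5689


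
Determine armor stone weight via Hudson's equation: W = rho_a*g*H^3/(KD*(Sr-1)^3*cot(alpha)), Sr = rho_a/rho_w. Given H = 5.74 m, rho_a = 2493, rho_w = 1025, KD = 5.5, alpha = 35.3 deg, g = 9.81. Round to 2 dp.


Sr = rho_a / rho_w = 2493 / 1025 = 2.432195
(Sr - 1) = 1.432195
(Sr - 1)^3 = 2.937694
cot(35.3) = 1 / tan(35.3) = 1 / 0.708039 = 1.412351
Numerator = 2493 * 9.81 * 5.74^3 = 4625162.1515
Denominator = 5.5 * 2.937694 * 1.412351 = 22.819798
W = 4625162.1515 / 22.819798
W = 202681.99 N

202681.99


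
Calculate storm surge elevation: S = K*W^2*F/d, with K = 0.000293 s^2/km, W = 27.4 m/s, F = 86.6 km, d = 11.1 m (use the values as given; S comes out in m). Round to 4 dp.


S = K * W^2 * F / d
W^2 = 27.4^2 = 750.76
S = 0.000293 * 750.76 * 86.6 / 11.1
Numerator = 0.000293 * 750.76 * 86.6 = 19.049634
S = 19.049634 / 11.1 = 1.7162 m

1.7162


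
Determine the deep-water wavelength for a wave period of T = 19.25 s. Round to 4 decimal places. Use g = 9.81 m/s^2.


L0 = g * T^2 / (2 * pi)
L0 = 9.81 * 19.25^2 / (2 * pi)
L0 = 9.81 * 370.5625 / 6.28319
L0 = 3635.2181 / 6.28319
L0 = 578.5629 m

578.5629


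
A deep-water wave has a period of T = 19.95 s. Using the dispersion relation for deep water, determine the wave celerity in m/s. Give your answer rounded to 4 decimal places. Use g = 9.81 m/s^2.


We use the deep-water celerity formula:
C = g * T / (2 * pi)
C = 9.81 * 19.95 / (2 * 3.14159...)
C = 195.709500 / 6.283185
C = 31.1481 m/s

31.1481


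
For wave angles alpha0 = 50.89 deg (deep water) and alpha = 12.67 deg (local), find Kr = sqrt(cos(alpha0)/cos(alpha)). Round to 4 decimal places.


Kr = sqrt(cos(alpha0) / cos(alpha))
cos(50.89) = 0.630811
cos(12.67) = 0.975650
Kr = sqrt(0.630811 / 0.975650)
Kr = sqrt(0.646555)
Kr = 0.8041

0.8041


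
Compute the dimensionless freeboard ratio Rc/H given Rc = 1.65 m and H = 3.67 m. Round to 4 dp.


Relative freeboard = Rc / H
= 1.65 / 3.67
= 0.4496

0.4496


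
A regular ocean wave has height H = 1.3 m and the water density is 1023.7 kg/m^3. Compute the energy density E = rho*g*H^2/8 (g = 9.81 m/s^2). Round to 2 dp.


E = (1/8) * rho * g * H^2
E = (1/8) * 1023.7 * 9.81 * 1.3^2
E = 0.125 * 1023.7 * 9.81 * 1.6900
E = 2121.48 J/m^2

2121.48


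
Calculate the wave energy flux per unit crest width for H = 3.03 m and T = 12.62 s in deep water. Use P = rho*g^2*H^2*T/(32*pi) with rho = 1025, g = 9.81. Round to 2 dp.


P = rho * g^2 * H^2 * T / (32 * pi)
P = 1025 * 9.81^2 * 3.03^2 * 12.62 / (32 * pi)
P = 1025 * 96.2361 * 9.1809 * 12.62 / 100.53096
P = 113685.91 W/m

113685.91


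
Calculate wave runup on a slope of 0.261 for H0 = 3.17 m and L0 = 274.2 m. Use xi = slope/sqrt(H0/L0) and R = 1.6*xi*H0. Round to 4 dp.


xi = slope / sqrt(H0/L0)
H0/L0 = 3.17/274.2 = 0.011561
sqrt(0.011561) = 0.107522
xi = 0.261 / 0.107522 = 2.427418
R = 1.6 * xi * H0 = 1.6 * 2.427418 * 3.17
R = 12.3119 m

12.3119


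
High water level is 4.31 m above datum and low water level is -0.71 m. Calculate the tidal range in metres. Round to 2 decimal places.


Tidal range = High water - Low water
Tidal range = 4.31 - (-0.71)
Tidal range = 5.02 m

5.02


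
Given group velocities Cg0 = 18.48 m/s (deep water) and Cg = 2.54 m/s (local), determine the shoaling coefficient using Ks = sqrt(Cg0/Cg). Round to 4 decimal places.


Ks = sqrt(Cg0 / Cg)
Ks = sqrt(18.48 / 2.54)
Ks = sqrt(7.2756)
Ks = 2.6973

2.6973


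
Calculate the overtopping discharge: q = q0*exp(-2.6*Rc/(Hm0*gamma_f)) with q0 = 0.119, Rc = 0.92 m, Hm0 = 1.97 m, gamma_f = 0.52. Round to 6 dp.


q = q0 * exp(-2.6 * Rc / (Hm0 * gamma_f))
Exponent = -2.6 * 0.92 / (1.97 * 0.52)
= -2.6 * 0.92 / 1.0244
= -2.335025
exp(-2.335025) = 0.096808
q = 0.119 * 0.096808
q = 0.011520 m^3/s/m

0.011520


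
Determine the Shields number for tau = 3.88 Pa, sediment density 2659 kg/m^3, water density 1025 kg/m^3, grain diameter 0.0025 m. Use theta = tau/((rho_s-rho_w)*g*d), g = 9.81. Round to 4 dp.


theta = tau / ((rho_s - rho_w) * g * d)
rho_s - rho_w = 2659 - 1025 = 1634
Denominator = 1634 * 9.81 * 0.0025 = 40.073850
theta = 3.88 / 40.073850
theta = 0.0968

0.0968


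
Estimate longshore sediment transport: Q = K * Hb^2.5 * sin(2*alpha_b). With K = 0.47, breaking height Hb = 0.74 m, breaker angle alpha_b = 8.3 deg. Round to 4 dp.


Q = K * Hb^2.5 * sin(2 * alpha_b)
Hb^2.5 = 0.74^2.5 = 0.471063
sin(2 * 8.3) = sin(16.6) = 0.285688
Q = 0.47 * 0.471063 * 0.285688
Q = 0.0633 m^3/s

0.0633


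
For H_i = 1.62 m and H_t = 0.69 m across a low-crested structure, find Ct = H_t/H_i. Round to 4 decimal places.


Ct = H_t / H_i
Ct = 0.69 / 1.62
Ct = 0.4259

0.4259


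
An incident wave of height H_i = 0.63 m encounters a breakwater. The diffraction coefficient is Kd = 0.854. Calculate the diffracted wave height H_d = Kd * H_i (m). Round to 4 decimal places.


H_d = Kd * H_i
H_d = 0.854 * 0.63
H_d = 0.5380 m

0.5380


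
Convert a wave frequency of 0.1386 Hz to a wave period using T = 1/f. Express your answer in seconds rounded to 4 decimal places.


T = 1 / f
T = 1 / 0.1386
T = 7.2150 s

7.2150


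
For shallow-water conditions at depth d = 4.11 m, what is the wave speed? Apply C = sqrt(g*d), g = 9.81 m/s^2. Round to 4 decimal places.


Using the shallow-water approximation:
C = sqrt(g * d) = sqrt(9.81 * 4.11)
C = sqrt(40.3191)
C = 6.3497 m/s

6.3497
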